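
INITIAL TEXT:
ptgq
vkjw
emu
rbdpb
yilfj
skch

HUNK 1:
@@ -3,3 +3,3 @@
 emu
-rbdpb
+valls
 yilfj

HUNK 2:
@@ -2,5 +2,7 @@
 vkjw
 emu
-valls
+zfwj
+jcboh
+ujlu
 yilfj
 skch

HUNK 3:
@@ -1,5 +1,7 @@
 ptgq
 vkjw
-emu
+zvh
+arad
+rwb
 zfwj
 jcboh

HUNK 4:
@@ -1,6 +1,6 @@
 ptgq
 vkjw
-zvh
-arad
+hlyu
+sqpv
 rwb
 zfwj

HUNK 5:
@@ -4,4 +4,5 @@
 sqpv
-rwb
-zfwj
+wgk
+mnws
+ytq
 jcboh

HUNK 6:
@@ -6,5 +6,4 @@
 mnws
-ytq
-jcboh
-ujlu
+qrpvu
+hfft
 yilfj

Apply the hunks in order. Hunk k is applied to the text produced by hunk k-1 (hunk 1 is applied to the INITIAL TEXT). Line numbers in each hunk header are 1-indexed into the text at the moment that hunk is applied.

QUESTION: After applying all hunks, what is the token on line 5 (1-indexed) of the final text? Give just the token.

Hunk 1: at line 3 remove [rbdpb] add [valls] -> 6 lines: ptgq vkjw emu valls yilfj skch
Hunk 2: at line 2 remove [valls] add [zfwj,jcboh,ujlu] -> 8 lines: ptgq vkjw emu zfwj jcboh ujlu yilfj skch
Hunk 3: at line 1 remove [emu] add [zvh,arad,rwb] -> 10 lines: ptgq vkjw zvh arad rwb zfwj jcboh ujlu yilfj skch
Hunk 4: at line 1 remove [zvh,arad] add [hlyu,sqpv] -> 10 lines: ptgq vkjw hlyu sqpv rwb zfwj jcboh ujlu yilfj skch
Hunk 5: at line 4 remove [rwb,zfwj] add [wgk,mnws,ytq] -> 11 lines: ptgq vkjw hlyu sqpv wgk mnws ytq jcboh ujlu yilfj skch
Hunk 6: at line 6 remove [ytq,jcboh,ujlu] add [qrpvu,hfft] -> 10 lines: ptgq vkjw hlyu sqpv wgk mnws qrpvu hfft yilfj skch
Final line 5: wgk

Answer: wgk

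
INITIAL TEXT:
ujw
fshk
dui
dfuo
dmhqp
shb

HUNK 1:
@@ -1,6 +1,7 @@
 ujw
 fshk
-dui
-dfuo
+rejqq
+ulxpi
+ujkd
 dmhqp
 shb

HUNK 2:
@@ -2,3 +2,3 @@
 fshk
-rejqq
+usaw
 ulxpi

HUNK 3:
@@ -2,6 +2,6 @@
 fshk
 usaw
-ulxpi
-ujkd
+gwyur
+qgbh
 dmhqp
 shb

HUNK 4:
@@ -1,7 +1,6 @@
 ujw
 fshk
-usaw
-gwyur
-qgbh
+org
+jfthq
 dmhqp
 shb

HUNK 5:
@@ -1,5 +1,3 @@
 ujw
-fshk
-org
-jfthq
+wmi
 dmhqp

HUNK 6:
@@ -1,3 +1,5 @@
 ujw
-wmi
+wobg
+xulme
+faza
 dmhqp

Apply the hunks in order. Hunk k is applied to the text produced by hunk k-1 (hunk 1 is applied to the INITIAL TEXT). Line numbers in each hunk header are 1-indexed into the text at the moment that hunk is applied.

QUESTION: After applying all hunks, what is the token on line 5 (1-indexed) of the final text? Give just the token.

Hunk 1: at line 1 remove [dui,dfuo] add [rejqq,ulxpi,ujkd] -> 7 lines: ujw fshk rejqq ulxpi ujkd dmhqp shb
Hunk 2: at line 2 remove [rejqq] add [usaw] -> 7 lines: ujw fshk usaw ulxpi ujkd dmhqp shb
Hunk 3: at line 2 remove [ulxpi,ujkd] add [gwyur,qgbh] -> 7 lines: ujw fshk usaw gwyur qgbh dmhqp shb
Hunk 4: at line 1 remove [usaw,gwyur,qgbh] add [org,jfthq] -> 6 lines: ujw fshk org jfthq dmhqp shb
Hunk 5: at line 1 remove [fshk,org,jfthq] add [wmi] -> 4 lines: ujw wmi dmhqp shb
Hunk 6: at line 1 remove [wmi] add [wobg,xulme,faza] -> 6 lines: ujw wobg xulme faza dmhqp shb
Final line 5: dmhqp

Answer: dmhqp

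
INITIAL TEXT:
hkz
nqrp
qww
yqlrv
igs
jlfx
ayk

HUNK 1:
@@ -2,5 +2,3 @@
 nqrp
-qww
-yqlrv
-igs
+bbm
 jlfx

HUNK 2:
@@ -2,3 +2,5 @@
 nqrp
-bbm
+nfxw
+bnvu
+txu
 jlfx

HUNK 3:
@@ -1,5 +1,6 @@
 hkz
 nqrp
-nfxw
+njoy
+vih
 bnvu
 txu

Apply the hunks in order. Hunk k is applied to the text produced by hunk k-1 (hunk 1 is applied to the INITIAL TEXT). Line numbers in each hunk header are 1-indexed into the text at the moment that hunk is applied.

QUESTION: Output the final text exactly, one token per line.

Answer: hkz
nqrp
njoy
vih
bnvu
txu
jlfx
ayk

Derivation:
Hunk 1: at line 2 remove [qww,yqlrv,igs] add [bbm] -> 5 lines: hkz nqrp bbm jlfx ayk
Hunk 2: at line 2 remove [bbm] add [nfxw,bnvu,txu] -> 7 lines: hkz nqrp nfxw bnvu txu jlfx ayk
Hunk 3: at line 1 remove [nfxw] add [njoy,vih] -> 8 lines: hkz nqrp njoy vih bnvu txu jlfx ayk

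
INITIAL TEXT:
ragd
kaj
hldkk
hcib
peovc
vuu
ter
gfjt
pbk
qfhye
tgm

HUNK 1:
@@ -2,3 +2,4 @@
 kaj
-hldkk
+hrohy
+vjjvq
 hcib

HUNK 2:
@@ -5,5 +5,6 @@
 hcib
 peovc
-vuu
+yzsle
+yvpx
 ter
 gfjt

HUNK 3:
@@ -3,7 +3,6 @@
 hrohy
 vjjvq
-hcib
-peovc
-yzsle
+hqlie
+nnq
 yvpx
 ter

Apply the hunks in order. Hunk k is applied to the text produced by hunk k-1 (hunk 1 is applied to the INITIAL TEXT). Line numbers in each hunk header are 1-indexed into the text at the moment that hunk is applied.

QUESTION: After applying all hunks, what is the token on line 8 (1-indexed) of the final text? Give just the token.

Hunk 1: at line 2 remove [hldkk] add [hrohy,vjjvq] -> 12 lines: ragd kaj hrohy vjjvq hcib peovc vuu ter gfjt pbk qfhye tgm
Hunk 2: at line 5 remove [vuu] add [yzsle,yvpx] -> 13 lines: ragd kaj hrohy vjjvq hcib peovc yzsle yvpx ter gfjt pbk qfhye tgm
Hunk 3: at line 3 remove [hcib,peovc,yzsle] add [hqlie,nnq] -> 12 lines: ragd kaj hrohy vjjvq hqlie nnq yvpx ter gfjt pbk qfhye tgm
Final line 8: ter

Answer: ter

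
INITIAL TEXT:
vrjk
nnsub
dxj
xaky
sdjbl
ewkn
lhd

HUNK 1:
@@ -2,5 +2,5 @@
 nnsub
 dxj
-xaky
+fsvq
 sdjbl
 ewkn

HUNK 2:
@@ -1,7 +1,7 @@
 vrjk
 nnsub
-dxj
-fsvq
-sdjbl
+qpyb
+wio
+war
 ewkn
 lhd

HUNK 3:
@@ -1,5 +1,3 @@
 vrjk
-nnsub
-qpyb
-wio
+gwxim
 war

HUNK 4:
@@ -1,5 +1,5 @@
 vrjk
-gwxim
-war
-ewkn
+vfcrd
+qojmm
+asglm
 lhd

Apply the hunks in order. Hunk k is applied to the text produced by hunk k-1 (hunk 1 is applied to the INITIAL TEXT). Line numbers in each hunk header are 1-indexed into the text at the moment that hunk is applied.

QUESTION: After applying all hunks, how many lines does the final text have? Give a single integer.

Hunk 1: at line 2 remove [xaky] add [fsvq] -> 7 lines: vrjk nnsub dxj fsvq sdjbl ewkn lhd
Hunk 2: at line 1 remove [dxj,fsvq,sdjbl] add [qpyb,wio,war] -> 7 lines: vrjk nnsub qpyb wio war ewkn lhd
Hunk 3: at line 1 remove [nnsub,qpyb,wio] add [gwxim] -> 5 lines: vrjk gwxim war ewkn lhd
Hunk 4: at line 1 remove [gwxim,war,ewkn] add [vfcrd,qojmm,asglm] -> 5 lines: vrjk vfcrd qojmm asglm lhd
Final line count: 5

Answer: 5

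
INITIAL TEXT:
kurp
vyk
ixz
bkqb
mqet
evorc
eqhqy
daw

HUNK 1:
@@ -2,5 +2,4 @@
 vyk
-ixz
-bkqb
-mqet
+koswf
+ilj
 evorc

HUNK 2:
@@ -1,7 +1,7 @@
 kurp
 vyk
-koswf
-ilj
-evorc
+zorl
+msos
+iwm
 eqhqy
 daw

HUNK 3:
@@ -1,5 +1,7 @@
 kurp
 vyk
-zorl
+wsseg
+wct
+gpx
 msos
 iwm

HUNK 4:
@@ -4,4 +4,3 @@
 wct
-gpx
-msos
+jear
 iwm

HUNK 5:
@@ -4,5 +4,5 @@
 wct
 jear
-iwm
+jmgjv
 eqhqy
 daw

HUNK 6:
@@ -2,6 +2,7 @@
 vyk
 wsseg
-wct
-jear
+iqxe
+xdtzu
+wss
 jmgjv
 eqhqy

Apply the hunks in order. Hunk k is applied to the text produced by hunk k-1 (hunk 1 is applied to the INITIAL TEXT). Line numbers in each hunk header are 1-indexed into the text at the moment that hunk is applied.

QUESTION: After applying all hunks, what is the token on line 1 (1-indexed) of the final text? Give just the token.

Answer: kurp

Derivation:
Hunk 1: at line 2 remove [ixz,bkqb,mqet] add [koswf,ilj] -> 7 lines: kurp vyk koswf ilj evorc eqhqy daw
Hunk 2: at line 1 remove [koswf,ilj,evorc] add [zorl,msos,iwm] -> 7 lines: kurp vyk zorl msos iwm eqhqy daw
Hunk 3: at line 1 remove [zorl] add [wsseg,wct,gpx] -> 9 lines: kurp vyk wsseg wct gpx msos iwm eqhqy daw
Hunk 4: at line 4 remove [gpx,msos] add [jear] -> 8 lines: kurp vyk wsseg wct jear iwm eqhqy daw
Hunk 5: at line 4 remove [iwm] add [jmgjv] -> 8 lines: kurp vyk wsseg wct jear jmgjv eqhqy daw
Hunk 6: at line 2 remove [wct,jear] add [iqxe,xdtzu,wss] -> 9 lines: kurp vyk wsseg iqxe xdtzu wss jmgjv eqhqy daw
Final line 1: kurp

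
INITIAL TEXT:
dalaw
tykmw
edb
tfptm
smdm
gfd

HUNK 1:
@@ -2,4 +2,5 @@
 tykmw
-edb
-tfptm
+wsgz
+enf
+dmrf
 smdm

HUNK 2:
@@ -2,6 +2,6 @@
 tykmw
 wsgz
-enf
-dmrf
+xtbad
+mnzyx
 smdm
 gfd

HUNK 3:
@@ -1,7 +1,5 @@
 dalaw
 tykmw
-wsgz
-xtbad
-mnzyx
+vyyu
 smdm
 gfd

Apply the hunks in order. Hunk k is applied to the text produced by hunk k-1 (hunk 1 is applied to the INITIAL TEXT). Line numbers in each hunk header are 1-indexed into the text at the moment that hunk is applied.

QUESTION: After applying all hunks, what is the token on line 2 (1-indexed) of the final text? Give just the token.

Hunk 1: at line 2 remove [edb,tfptm] add [wsgz,enf,dmrf] -> 7 lines: dalaw tykmw wsgz enf dmrf smdm gfd
Hunk 2: at line 2 remove [enf,dmrf] add [xtbad,mnzyx] -> 7 lines: dalaw tykmw wsgz xtbad mnzyx smdm gfd
Hunk 3: at line 1 remove [wsgz,xtbad,mnzyx] add [vyyu] -> 5 lines: dalaw tykmw vyyu smdm gfd
Final line 2: tykmw

Answer: tykmw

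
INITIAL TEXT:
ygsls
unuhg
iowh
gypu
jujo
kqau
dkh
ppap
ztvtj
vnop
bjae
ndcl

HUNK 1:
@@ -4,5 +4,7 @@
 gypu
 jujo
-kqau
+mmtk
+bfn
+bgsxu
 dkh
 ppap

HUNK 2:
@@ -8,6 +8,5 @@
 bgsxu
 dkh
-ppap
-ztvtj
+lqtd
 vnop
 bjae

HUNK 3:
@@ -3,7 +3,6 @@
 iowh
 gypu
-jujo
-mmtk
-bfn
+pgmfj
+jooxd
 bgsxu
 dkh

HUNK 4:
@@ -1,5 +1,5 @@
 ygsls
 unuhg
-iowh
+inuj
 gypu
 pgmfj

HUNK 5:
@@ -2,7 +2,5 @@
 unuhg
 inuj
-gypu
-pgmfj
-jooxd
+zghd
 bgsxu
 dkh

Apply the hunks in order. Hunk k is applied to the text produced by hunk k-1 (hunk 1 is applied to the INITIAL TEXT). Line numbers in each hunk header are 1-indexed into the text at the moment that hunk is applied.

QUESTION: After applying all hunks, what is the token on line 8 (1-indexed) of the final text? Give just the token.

Hunk 1: at line 4 remove [kqau] add [mmtk,bfn,bgsxu] -> 14 lines: ygsls unuhg iowh gypu jujo mmtk bfn bgsxu dkh ppap ztvtj vnop bjae ndcl
Hunk 2: at line 8 remove [ppap,ztvtj] add [lqtd] -> 13 lines: ygsls unuhg iowh gypu jujo mmtk bfn bgsxu dkh lqtd vnop bjae ndcl
Hunk 3: at line 3 remove [jujo,mmtk,bfn] add [pgmfj,jooxd] -> 12 lines: ygsls unuhg iowh gypu pgmfj jooxd bgsxu dkh lqtd vnop bjae ndcl
Hunk 4: at line 1 remove [iowh] add [inuj] -> 12 lines: ygsls unuhg inuj gypu pgmfj jooxd bgsxu dkh lqtd vnop bjae ndcl
Hunk 5: at line 2 remove [gypu,pgmfj,jooxd] add [zghd] -> 10 lines: ygsls unuhg inuj zghd bgsxu dkh lqtd vnop bjae ndcl
Final line 8: vnop

Answer: vnop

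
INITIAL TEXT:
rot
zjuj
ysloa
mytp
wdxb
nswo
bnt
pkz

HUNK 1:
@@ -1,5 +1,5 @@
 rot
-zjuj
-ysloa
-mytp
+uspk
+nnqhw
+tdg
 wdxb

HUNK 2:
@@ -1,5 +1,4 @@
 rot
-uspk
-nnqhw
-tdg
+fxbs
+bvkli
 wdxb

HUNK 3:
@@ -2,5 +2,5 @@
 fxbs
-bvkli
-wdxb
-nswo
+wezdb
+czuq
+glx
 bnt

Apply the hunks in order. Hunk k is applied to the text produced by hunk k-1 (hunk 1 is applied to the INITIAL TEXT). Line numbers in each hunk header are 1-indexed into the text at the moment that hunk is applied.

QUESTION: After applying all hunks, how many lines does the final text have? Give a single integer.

Hunk 1: at line 1 remove [zjuj,ysloa,mytp] add [uspk,nnqhw,tdg] -> 8 lines: rot uspk nnqhw tdg wdxb nswo bnt pkz
Hunk 2: at line 1 remove [uspk,nnqhw,tdg] add [fxbs,bvkli] -> 7 lines: rot fxbs bvkli wdxb nswo bnt pkz
Hunk 3: at line 2 remove [bvkli,wdxb,nswo] add [wezdb,czuq,glx] -> 7 lines: rot fxbs wezdb czuq glx bnt pkz
Final line count: 7

Answer: 7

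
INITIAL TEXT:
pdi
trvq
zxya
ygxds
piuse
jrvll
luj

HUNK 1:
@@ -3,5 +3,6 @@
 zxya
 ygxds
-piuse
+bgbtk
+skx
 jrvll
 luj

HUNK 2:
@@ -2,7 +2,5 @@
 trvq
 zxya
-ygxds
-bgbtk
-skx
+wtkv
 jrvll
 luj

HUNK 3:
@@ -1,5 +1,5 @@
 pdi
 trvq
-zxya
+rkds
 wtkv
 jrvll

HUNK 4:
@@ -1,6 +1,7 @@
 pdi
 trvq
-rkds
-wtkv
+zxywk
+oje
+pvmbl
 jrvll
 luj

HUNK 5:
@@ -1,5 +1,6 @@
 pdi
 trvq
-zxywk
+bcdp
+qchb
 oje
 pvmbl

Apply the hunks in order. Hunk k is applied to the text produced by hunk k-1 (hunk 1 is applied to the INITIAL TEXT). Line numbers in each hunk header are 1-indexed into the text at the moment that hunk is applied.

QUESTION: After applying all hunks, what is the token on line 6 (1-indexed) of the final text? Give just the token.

Hunk 1: at line 3 remove [piuse] add [bgbtk,skx] -> 8 lines: pdi trvq zxya ygxds bgbtk skx jrvll luj
Hunk 2: at line 2 remove [ygxds,bgbtk,skx] add [wtkv] -> 6 lines: pdi trvq zxya wtkv jrvll luj
Hunk 3: at line 1 remove [zxya] add [rkds] -> 6 lines: pdi trvq rkds wtkv jrvll luj
Hunk 4: at line 1 remove [rkds,wtkv] add [zxywk,oje,pvmbl] -> 7 lines: pdi trvq zxywk oje pvmbl jrvll luj
Hunk 5: at line 1 remove [zxywk] add [bcdp,qchb] -> 8 lines: pdi trvq bcdp qchb oje pvmbl jrvll luj
Final line 6: pvmbl

Answer: pvmbl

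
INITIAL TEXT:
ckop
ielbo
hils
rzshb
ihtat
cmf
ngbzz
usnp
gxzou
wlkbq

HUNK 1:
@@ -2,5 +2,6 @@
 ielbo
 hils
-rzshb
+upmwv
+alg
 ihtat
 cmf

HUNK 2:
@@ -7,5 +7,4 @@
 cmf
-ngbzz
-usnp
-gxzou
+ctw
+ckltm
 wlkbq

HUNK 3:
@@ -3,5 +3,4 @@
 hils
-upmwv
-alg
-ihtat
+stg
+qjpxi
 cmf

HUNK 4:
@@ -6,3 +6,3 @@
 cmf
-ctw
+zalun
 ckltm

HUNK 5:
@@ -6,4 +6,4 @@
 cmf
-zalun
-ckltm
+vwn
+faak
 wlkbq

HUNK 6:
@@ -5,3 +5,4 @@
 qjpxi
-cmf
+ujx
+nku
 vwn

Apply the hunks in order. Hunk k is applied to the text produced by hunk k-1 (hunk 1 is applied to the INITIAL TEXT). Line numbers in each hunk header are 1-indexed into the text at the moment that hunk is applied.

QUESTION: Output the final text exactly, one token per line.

Hunk 1: at line 2 remove [rzshb] add [upmwv,alg] -> 11 lines: ckop ielbo hils upmwv alg ihtat cmf ngbzz usnp gxzou wlkbq
Hunk 2: at line 7 remove [ngbzz,usnp,gxzou] add [ctw,ckltm] -> 10 lines: ckop ielbo hils upmwv alg ihtat cmf ctw ckltm wlkbq
Hunk 3: at line 3 remove [upmwv,alg,ihtat] add [stg,qjpxi] -> 9 lines: ckop ielbo hils stg qjpxi cmf ctw ckltm wlkbq
Hunk 4: at line 6 remove [ctw] add [zalun] -> 9 lines: ckop ielbo hils stg qjpxi cmf zalun ckltm wlkbq
Hunk 5: at line 6 remove [zalun,ckltm] add [vwn,faak] -> 9 lines: ckop ielbo hils stg qjpxi cmf vwn faak wlkbq
Hunk 6: at line 5 remove [cmf] add [ujx,nku] -> 10 lines: ckop ielbo hils stg qjpxi ujx nku vwn faak wlkbq

Answer: ckop
ielbo
hils
stg
qjpxi
ujx
nku
vwn
faak
wlkbq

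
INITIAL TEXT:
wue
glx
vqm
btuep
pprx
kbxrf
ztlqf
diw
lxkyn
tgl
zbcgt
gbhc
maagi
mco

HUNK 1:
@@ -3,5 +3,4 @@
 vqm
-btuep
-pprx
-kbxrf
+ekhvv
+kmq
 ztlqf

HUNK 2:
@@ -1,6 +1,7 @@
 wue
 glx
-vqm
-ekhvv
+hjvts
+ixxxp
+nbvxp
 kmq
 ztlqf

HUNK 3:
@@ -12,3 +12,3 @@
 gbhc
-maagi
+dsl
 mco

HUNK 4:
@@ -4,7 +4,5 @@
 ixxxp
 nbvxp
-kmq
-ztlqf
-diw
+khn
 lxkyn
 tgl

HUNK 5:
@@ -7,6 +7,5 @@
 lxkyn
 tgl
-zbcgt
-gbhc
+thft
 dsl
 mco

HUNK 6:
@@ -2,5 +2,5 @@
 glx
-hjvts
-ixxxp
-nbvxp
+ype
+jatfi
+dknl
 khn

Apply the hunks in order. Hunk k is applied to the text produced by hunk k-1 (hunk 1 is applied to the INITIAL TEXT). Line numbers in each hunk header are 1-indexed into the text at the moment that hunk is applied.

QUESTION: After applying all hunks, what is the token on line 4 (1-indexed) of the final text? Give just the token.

Answer: jatfi

Derivation:
Hunk 1: at line 3 remove [btuep,pprx,kbxrf] add [ekhvv,kmq] -> 13 lines: wue glx vqm ekhvv kmq ztlqf diw lxkyn tgl zbcgt gbhc maagi mco
Hunk 2: at line 1 remove [vqm,ekhvv] add [hjvts,ixxxp,nbvxp] -> 14 lines: wue glx hjvts ixxxp nbvxp kmq ztlqf diw lxkyn tgl zbcgt gbhc maagi mco
Hunk 3: at line 12 remove [maagi] add [dsl] -> 14 lines: wue glx hjvts ixxxp nbvxp kmq ztlqf diw lxkyn tgl zbcgt gbhc dsl mco
Hunk 4: at line 4 remove [kmq,ztlqf,diw] add [khn] -> 12 lines: wue glx hjvts ixxxp nbvxp khn lxkyn tgl zbcgt gbhc dsl mco
Hunk 5: at line 7 remove [zbcgt,gbhc] add [thft] -> 11 lines: wue glx hjvts ixxxp nbvxp khn lxkyn tgl thft dsl mco
Hunk 6: at line 2 remove [hjvts,ixxxp,nbvxp] add [ype,jatfi,dknl] -> 11 lines: wue glx ype jatfi dknl khn lxkyn tgl thft dsl mco
Final line 4: jatfi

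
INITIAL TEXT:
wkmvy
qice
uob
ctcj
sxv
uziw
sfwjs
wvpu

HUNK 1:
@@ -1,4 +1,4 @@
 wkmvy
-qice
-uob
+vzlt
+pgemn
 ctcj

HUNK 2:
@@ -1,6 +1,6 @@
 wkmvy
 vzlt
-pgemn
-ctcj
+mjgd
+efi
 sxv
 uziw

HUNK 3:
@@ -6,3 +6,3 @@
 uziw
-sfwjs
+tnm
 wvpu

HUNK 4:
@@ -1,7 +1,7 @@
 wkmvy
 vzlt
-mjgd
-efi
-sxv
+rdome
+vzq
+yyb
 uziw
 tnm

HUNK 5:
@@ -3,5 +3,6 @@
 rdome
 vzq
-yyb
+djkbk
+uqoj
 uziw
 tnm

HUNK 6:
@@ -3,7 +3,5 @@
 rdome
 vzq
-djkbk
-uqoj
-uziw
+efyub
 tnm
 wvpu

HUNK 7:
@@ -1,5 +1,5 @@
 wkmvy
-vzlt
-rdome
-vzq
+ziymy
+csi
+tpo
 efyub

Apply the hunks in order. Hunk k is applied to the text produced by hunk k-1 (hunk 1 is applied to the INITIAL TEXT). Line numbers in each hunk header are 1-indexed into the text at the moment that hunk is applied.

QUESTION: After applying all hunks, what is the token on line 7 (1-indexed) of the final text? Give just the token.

Answer: wvpu

Derivation:
Hunk 1: at line 1 remove [qice,uob] add [vzlt,pgemn] -> 8 lines: wkmvy vzlt pgemn ctcj sxv uziw sfwjs wvpu
Hunk 2: at line 1 remove [pgemn,ctcj] add [mjgd,efi] -> 8 lines: wkmvy vzlt mjgd efi sxv uziw sfwjs wvpu
Hunk 3: at line 6 remove [sfwjs] add [tnm] -> 8 lines: wkmvy vzlt mjgd efi sxv uziw tnm wvpu
Hunk 4: at line 1 remove [mjgd,efi,sxv] add [rdome,vzq,yyb] -> 8 lines: wkmvy vzlt rdome vzq yyb uziw tnm wvpu
Hunk 5: at line 3 remove [yyb] add [djkbk,uqoj] -> 9 lines: wkmvy vzlt rdome vzq djkbk uqoj uziw tnm wvpu
Hunk 6: at line 3 remove [djkbk,uqoj,uziw] add [efyub] -> 7 lines: wkmvy vzlt rdome vzq efyub tnm wvpu
Hunk 7: at line 1 remove [vzlt,rdome,vzq] add [ziymy,csi,tpo] -> 7 lines: wkmvy ziymy csi tpo efyub tnm wvpu
Final line 7: wvpu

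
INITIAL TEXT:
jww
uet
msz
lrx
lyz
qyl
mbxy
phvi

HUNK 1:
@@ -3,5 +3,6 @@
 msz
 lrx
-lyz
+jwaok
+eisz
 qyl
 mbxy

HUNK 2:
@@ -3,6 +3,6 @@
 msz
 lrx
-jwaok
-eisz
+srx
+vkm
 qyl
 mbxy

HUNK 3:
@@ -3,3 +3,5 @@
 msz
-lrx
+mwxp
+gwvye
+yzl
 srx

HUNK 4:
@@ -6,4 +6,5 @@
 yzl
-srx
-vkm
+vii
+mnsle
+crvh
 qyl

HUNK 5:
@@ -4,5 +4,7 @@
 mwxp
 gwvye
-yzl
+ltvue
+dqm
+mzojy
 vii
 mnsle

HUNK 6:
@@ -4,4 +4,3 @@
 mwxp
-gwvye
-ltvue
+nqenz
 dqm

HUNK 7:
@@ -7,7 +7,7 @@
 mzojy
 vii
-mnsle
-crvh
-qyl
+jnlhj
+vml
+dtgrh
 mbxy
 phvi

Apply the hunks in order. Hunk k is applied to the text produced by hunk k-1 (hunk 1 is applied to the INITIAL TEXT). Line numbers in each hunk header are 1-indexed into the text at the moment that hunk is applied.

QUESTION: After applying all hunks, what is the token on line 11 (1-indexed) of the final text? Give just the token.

Hunk 1: at line 3 remove [lyz] add [jwaok,eisz] -> 9 lines: jww uet msz lrx jwaok eisz qyl mbxy phvi
Hunk 2: at line 3 remove [jwaok,eisz] add [srx,vkm] -> 9 lines: jww uet msz lrx srx vkm qyl mbxy phvi
Hunk 3: at line 3 remove [lrx] add [mwxp,gwvye,yzl] -> 11 lines: jww uet msz mwxp gwvye yzl srx vkm qyl mbxy phvi
Hunk 4: at line 6 remove [srx,vkm] add [vii,mnsle,crvh] -> 12 lines: jww uet msz mwxp gwvye yzl vii mnsle crvh qyl mbxy phvi
Hunk 5: at line 4 remove [yzl] add [ltvue,dqm,mzojy] -> 14 lines: jww uet msz mwxp gwvye ltvue dqm mzojy vii mnsle crvh qyl mbxy phvi
Hunk 6: at line 4 remove [gwvye,ltvue] add [nqenz] -> 13 lines: jww uet msz mwxp nqenz dqm mzojy vii mnsle crvh qyl mbxy phvi
Hunk 7: at line 7 remove [mnsle,crvh,qyl] add [jnlhj,vml,dtgrh] -> 13 lines: jww uet msz mwxp nqenz dqm mzojy vii jnlhj vml dtgrh mbxy phvi
Final line 11: dtgrh

Answer: dtgrh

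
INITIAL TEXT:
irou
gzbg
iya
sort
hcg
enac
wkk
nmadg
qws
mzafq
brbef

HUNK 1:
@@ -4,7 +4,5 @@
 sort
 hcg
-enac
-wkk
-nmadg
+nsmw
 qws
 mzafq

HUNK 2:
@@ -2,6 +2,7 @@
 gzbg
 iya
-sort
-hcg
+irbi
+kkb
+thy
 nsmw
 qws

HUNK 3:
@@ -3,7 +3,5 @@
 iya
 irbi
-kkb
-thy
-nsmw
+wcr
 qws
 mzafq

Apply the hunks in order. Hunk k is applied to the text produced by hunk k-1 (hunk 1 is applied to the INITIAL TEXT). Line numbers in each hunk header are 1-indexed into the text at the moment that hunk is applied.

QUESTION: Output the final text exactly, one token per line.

Hunk 1: at line 4 remove [enac,wkk,nmadg] add [nsmw] -> 9 lines: irou gzbg iya sort hcg nsmw qws mzafq brbef
Hunk 2: at line 2 remove [sort,hcg] add [irbi,kkb,thy] -> 10 lines: irou gzbg iya irbi kkb thy nsmw qws mzafq brbef
Hunk 3: at line 3 remove [kkb,thy,nsmw] add [wcr] -> 8 lines: irou gzbg iya irbi wcr qws mzafq brbef

Answer: irou
gzbg
iya
irbi
wcr
qws
mzafq
brbef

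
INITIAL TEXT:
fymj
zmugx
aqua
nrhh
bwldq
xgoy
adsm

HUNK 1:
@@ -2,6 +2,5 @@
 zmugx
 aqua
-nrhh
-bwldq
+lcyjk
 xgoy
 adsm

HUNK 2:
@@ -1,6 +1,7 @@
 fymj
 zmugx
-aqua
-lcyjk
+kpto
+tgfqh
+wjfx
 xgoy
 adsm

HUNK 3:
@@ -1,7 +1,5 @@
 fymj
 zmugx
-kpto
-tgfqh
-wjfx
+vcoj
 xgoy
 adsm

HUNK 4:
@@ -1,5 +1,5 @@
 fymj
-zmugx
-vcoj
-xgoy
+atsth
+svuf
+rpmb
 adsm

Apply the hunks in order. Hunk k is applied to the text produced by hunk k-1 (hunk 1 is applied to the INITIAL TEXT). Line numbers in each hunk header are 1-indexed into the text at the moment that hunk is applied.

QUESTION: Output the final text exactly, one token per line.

Answer: fymj
atsth
svuf
rpmb
adsm

Derivation:
Hunk 1: at line 2 remove [nrhh,bwldq] add [lcyjk] -> 6 lines: fymj zmugx aqua lcyjk xgoy adsm
Hunk 2: at line 1 remove [aqua,lcyjk] add [kpto,tgfqh,wjfx] -> 7 lines: fymj zmugx kpto tgfqh wjfx xgoy adsm
Hunk 3: at line 1 remove [kpto,tgfqh,wjfx] add [vcoj] -> 5 lines: fymj zmugx vcoj xgoy adsm
Hunk 4: at line 1 remove [zmugx,vcoj,xgoy] add [atsth,svuf,rpmb] -> 5 lines: fymj atsth svuf rpmb adsm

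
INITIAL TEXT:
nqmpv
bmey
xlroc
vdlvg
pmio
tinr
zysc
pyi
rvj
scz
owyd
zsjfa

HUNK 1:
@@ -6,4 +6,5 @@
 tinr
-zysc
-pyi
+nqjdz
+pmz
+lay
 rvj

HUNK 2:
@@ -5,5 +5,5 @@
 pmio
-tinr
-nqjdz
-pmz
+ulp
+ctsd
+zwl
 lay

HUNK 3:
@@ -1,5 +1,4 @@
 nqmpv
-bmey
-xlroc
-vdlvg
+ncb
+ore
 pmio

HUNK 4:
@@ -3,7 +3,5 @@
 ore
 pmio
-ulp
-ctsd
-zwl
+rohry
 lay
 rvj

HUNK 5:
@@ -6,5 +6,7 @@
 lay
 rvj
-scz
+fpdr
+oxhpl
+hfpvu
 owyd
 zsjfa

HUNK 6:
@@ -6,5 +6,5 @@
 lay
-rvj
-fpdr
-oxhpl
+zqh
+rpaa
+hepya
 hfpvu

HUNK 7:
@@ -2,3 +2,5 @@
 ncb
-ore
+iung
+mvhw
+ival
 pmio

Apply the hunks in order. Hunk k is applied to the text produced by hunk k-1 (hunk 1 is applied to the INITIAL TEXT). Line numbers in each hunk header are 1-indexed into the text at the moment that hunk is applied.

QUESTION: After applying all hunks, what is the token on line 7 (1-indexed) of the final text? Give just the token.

Hunk 1: at line 6 remove [zysc,pyi] add [nqjdz,pmz,lay] -> 13 lines: nqmpv bmey xlroc vdlvg pmio tinr nqjdz pmz lay rvj scz owyd zsjfa
Hunk 2: at line 5 remove [tinr,nqjdz,pmz] add [ulp,ctsd,zwl] -> 13 lines: nqmpv bmey xlroc vdlvg pmio ulp ctsd zwl lay rvj scz owyd zsjfa
Hunk 3: at line 1 remove [bmey,xlroc,vdlvg] add [ncb,ore] -> 12 lines: nqmpv ncb ore pmio ulp ctsd zwl lay rvj scz owyd zsjfa
Hunk 4: at line 3 remove [ulp,ctsd,zwl] add [rohry] -> 10 lines: nqmpv ncb ore pmio rohry lay rvj scz owyd zsjfa
Hunk 5: at line 6 remove [scz] add [fpdr,oxhpl,hfpvu] -> 12 lines: nqmpv ncb ore pmio rohry lay rvj fpdr oxhpl hfpvu owyd zsjfa
Hunk 6: at line 6 remove [rvj,fpdr,oxhpl] add [zqh,rpaa,hepya] -> 12 lines: nqmpv ncb ore pmio rohry lay zqh rpaa hepya hfpvu owyd zsjfa
Hunk 7: at line 2 remove [ore] add [iung,mvhw,ival] -> 14 lines: nqmpv ncb iung mvhw ival pmio rohry lay zqh rpaa hepya hfpvu owyd zsjfa
Final line 7: rohry

Answer: rohry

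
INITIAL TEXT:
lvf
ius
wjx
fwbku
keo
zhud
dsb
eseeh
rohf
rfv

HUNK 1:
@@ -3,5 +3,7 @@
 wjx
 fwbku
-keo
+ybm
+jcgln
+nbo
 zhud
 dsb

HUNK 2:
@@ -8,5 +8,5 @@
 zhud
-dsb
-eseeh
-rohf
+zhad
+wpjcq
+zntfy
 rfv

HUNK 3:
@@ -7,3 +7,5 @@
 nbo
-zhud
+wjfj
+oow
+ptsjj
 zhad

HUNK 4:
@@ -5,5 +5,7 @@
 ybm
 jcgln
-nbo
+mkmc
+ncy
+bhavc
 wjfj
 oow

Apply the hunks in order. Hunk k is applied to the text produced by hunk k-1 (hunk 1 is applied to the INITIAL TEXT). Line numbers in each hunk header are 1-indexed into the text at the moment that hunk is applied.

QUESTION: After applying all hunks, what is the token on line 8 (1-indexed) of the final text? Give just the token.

Answer: ncy

Derivation:
Hunk 1: at line 3 remove [keo] add [ybm,jcgln,nbo] -> 12 lines: lvf ius wjx fwbku ybm jcgln nbo zhud dsb eseeh rohf rfv
Hunk 2: at line 8 remove [dsb,eseeh,rohf] add [zhad,wpjcq,zntfy] -> 12 lines: lvf ius wjx fwbku ybm jcgln nbo zhud zhad wpjcq zntfy rfv
Hunk 3: at line 7 remove [zhud] add [wjfj,oow,ptsjj] -> 14 lines: lvf ius wjx fwbku ybm jcgln nbo wjfj oow ptsjj zhad wpjcq zntfy rfv
Hunk 4: at line 5 remove [nbo] add [mkmc,ncy,bhavc] -> 16 lines: lvf ius wjx fwbku ybm jcgln mkmc ncy bhavc wjfj oow ptsjj zhad wpjcq zntfy rfv
Final line 8: ncy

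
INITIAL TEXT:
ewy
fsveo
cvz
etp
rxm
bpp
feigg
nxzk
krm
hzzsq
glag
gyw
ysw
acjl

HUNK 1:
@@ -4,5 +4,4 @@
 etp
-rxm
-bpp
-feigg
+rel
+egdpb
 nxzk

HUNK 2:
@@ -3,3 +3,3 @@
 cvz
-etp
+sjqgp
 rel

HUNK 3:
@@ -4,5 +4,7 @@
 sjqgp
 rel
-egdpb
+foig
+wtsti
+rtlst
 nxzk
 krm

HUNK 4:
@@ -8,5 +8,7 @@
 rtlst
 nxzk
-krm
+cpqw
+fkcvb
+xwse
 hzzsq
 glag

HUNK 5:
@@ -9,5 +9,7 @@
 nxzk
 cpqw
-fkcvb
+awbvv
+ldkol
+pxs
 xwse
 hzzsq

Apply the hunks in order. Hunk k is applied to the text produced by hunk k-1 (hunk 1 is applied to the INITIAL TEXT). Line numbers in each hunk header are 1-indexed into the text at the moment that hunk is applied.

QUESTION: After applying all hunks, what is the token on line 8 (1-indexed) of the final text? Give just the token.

Hunk 1: at line 4 remove [rxm,bpp,feigg] add [rel,egdpb] -> 13 lines: ewy fsveo cvz etp rel egdpb nxzk krm hzzsq glag gyw ysw acjl
Hunk 2: at line 3 remove [etp] add [sjqgp] -> 13 lines: ewy fsveo cvz sjqgp rel egdpb nxzk krm hzzsq glag gyw ysw acjl
Hunk 3: at line 4 remove [egdpb] add [foig,wtsti,rtlst] -> 15 lines: ewy fsveo cvz sjqgp rel foig wtsti rtlst nxzk krm hzzsq glag gyw ysw acjl
Hunk 4: at line 8 remove [krm] add [cpqw,fkcvb,xwse] -> 17 lines: ewy fsveo cvz sjqgp rel foig wtsti rtlst nxzk cpqw fkcvb xwse hzzsq glag gyw ysw acjl
Hunk 5: at line 9 remove [fkcvb] add [awbvv,ldkol,pxs] -> 19 lines: ewy fsveo cvz sjqgp rel foig wtsti rtlst nxzk cpqw awbvv ldkol pxs xwse hzzsq glag gyw ysw acjl
Final line 8: rtlst

Answer: rtlst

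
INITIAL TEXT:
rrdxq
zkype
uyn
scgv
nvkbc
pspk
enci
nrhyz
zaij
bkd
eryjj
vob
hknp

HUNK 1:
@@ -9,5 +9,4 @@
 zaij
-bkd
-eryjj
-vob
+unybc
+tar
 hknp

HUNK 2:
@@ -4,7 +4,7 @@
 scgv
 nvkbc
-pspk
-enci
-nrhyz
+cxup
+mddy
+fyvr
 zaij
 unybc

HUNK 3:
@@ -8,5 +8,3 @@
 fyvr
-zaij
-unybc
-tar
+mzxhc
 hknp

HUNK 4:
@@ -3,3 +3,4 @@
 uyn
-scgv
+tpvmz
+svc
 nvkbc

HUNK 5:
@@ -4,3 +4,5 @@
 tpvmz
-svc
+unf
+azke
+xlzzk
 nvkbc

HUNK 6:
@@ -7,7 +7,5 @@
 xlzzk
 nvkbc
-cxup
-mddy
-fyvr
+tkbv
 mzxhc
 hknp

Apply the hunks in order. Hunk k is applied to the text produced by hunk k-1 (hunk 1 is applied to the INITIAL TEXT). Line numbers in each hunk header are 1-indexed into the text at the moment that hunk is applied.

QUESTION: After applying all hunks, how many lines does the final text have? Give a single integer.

Hunk 1: at line 9 remove [bkd,eryjj,vob] add [unybc,tar] -> 12 lines: rrdxq zkype uyn scgv nvkbc pspk enci nrhyz zaij unybc tar hknp
Hunk 2: at line 4 remove [pspk,enci,nrhyz] add [cxup,mddy,fyvr] -> 12 lines: rrdxq zkype uyn scgv nvkbc cxup mddy fyvr zaij unybc tar hknp
Hunk 3: at line 8 remove [zaij,unybc,tar] add [mzxhc] -> 10 lines: rrdxq zkype uyn scgv nvkbc cxup mddy fyvr mzxhc hknp
Hunk 4: at line 3 remove [scgv] add [tpvmz,svc] -> 11 lines: rrdxq zkype uyn tpvmz svc nvkbc cxup mddy fyvr mzxhc hknp
Hunk 5: at line 4 remove [svc] add [unf,azke,xlzzk] -> 13 lines: rrdxq zkype uyn tpvmz unf azke xlzzk nvkbc cxup mddy fyvr mzxhc hknp
Hunk 6: at line 7 remove [cxup,mddy,fyvr] add [tkbv] -> 11 lines: rrdxq zkype uyn tpvmz unf azke xlzzk nvkbc tkbv mzxhc hknp
Final line count: 11

Answer: 11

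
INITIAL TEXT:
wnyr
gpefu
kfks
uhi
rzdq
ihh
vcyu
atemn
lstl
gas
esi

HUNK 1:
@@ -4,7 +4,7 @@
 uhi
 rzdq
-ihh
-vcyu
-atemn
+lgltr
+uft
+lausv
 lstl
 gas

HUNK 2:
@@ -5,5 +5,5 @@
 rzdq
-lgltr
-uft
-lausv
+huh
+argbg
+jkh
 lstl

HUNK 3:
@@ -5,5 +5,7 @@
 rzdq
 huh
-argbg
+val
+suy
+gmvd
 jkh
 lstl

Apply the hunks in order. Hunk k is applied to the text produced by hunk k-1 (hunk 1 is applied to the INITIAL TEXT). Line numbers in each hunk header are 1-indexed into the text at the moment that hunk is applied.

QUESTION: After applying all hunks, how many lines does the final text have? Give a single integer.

Hunk 1: at line 4 remove [ihh,vcyu,atemn] add [lgltr,uft,lausv] -> 11 lines: wnyr gpefu kfks uhi rzdq lgltr uft lausv lstl gas esi
Hunk 2: at line 5 remove [lgltr,uft,lausv] add [huh,argbg,jkh] -> 11 lines: wnyr gpefu kfks uhi rzdq huh argbg jkh lstl gas esi
Hunk 3: at line 5 remove [argbg] add [val,suy,gmvd] -> 13 lines: wnyr gpefu kfks uhi rzdq huh val suy gmvd jkh lstl gas esi
Final line count: 13

Answer: 13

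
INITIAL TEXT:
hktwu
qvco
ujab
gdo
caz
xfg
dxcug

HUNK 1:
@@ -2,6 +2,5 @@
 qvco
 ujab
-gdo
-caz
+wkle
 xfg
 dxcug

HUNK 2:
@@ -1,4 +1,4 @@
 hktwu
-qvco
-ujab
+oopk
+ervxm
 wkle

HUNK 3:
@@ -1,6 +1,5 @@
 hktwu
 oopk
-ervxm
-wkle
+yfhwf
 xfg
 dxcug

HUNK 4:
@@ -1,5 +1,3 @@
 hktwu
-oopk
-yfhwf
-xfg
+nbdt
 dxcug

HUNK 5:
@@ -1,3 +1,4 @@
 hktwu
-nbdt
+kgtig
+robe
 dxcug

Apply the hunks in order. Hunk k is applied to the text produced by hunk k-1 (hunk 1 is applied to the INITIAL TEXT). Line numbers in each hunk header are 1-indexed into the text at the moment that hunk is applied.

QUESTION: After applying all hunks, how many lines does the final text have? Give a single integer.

Hunk 1: at line 2 remove [gdo,caz] add [wkle] -> 6 lines: hktwu qvco ujab wkle xfg dxcug
Hunk 2: at line 1 remove [qvco,ujab] add [oopk,ervxm] -> 6 lines: hktwu oopk ervxm wkle xfg dxcug
Hunk 3: at line 1 remove [ervxm,wkle] add [yfhwf] -> 5 lines: hktwu oopk yfhwf xfg dxcug
Hunk 4: at line 1 remove [oopk,yfhwf,xfg] add [nbdt] -> 3 lines: hktwu nbdt dxcug
Hunk 5: at line 1 remove [nbdt] add [kgtig,robe] -> 4 lines: hktwu kgtig robe dxcug
Final line count: 4

Answer: 4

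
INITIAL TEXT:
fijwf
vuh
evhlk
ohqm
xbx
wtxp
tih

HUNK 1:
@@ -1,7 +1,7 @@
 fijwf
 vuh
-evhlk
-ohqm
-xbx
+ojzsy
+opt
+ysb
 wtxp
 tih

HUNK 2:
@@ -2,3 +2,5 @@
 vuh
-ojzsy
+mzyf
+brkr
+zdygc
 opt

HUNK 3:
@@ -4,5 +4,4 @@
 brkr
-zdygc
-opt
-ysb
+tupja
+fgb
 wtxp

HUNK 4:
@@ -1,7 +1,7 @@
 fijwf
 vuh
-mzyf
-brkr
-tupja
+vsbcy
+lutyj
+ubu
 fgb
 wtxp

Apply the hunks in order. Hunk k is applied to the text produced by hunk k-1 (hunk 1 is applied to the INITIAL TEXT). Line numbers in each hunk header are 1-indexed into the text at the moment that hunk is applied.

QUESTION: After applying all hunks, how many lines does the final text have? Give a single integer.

Hunk 1: at line 1 remove [evhlk,ohqm,xbx] add [ojzsy,opt,ysb] -> 7 lines: fijwf vuh ojzsy opt ysb wtxp tih
Hunk 2: at line 2 remove [ojzsy] add [mzyf,brkr,zdygc] -> 9 lines: fijwf vuh mzyf brkr zdygc opt ysb wtxp tih
Hunk 3: at line 4 remove [zdygc,opt,ysb] add [tupja,fgb] -> 8 lines: fijwf vuh mzyf brkr tupja fgb wtxp tih
Hunk 4: at line 1 remove [mzyf,brkr,tupja] add [vsbcy,lutyj,ubu] -> 8 lines: fijwf vuh vsbcy lutyj ubu fgb wtxp tih
Final line count: 8

Answer: 8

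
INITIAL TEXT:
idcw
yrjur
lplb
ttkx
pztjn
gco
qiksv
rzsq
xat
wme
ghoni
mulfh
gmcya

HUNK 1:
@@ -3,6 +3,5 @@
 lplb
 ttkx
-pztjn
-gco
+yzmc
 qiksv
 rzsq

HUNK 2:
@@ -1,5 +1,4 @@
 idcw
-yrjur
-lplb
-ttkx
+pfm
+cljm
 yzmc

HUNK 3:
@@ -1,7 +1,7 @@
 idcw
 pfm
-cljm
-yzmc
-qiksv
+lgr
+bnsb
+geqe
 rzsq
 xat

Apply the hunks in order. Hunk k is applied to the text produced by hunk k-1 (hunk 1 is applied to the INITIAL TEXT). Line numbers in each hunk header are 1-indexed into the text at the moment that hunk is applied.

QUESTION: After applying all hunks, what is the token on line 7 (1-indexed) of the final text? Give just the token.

Answer: xat

Derivation:
Hunk 1: at line 3 remove [pztjn,gco] add [yzmc] -> 12 lines: idcw yrjur lplb ttkx yzmc qiksv rzsq xat wme ghoni mulfh gmcya
Hunk 2: at line 1 remove [yrjur,lplb,ttkx] add [pfm,cljm] -> 11 lines: idcw pfm cljm yzmc qiksv rzsq xat wme ghoni mulfh gmcya
Hunk 3: at line 1 remove [cljm,yzmc,qiksv] add [lgr,bnsb,geqe] -> 11 lines: idcw pfm lgr bnsb geqe rzsq xat wme ghoni mulfh gmcya
Final line 7: xat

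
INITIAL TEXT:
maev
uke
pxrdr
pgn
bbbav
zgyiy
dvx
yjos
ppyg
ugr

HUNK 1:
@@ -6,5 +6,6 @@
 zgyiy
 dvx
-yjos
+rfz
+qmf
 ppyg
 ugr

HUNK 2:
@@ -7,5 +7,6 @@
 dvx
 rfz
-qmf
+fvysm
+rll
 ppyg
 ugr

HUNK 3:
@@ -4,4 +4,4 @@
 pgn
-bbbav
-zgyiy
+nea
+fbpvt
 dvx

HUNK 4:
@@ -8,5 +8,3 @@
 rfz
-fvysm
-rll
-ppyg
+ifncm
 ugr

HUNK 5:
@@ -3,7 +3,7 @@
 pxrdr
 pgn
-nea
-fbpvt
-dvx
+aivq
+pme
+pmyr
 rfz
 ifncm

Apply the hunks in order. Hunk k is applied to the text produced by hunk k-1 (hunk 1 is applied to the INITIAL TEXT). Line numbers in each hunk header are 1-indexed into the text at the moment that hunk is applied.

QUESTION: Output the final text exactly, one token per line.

Hunk 1: at line 6 remove [yjos] add [rfz,qmf] -> 11 lines: maev uke pxrdr pgn bbbav zgyiy dvx rfz qmf ppyg ugr
Hunk 2: at line 7 remove [qmf] add [fvysm,rll] -> 12 lines: maev uke pxrdr pgn bbbav zgyiy dvx rfz fvysm rll ppyg ugr
Hunk 3: at line 4 remove [bbbav,zgyiy] add [nea,fbpvt] -> 12 lines: maev uke pxrdr pgn nea fbpvt dvx rfz fvysm rll ppyg ugr
Hunk 4: at line 8 remove [fvysm,rll,ppyg] add [ifncm] -> 10 lines: maev uke pxrdr pgn nea fbpvt dvx rfz ifncm ugr
Hunk 5: at line 3 remove [nea,fbpvt,dvx] add [aivq,pme,pmyr] -> 10 lines: maev uke pxrdr pgn aivq pme pmyr rfz ifncm ugr

Answer: maev
uke
pxrdr
pgn
aivq
pme
pmyr
rfz
ifncm
ugr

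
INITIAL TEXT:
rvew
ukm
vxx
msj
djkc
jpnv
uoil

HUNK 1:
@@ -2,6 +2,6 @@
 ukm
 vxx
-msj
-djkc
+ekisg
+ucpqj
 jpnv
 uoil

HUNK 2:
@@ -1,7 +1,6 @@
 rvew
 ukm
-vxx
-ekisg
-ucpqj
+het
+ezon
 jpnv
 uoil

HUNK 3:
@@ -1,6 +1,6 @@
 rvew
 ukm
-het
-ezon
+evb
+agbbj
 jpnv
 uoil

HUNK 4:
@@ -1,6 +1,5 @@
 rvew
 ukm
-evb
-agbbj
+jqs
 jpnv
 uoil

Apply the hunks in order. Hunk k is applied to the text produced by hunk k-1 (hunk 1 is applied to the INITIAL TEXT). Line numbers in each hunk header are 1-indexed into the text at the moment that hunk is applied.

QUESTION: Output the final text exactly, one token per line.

Hunk 1: at line 2 remove [msj,djkc] add [ekisg,ucpqj] -> 7 lines: rvew ukm vxx ekisg ucpqj jpnv uoil
Hunk 2: at line 1 remove [vxx,ekisg,ucpqj] add [het,ezon] -> 6 lines: rvew ukm het ezon jpnv uoil
Hunk 3: at line 1 remove [het,ezon] add [evb,agbbj] -> 6 lines: rvew ukm evb agbbj jpnv uoil
Hunk 4: at line 1 remove [evb,agbbj] add [jqs] -> 5 lines: rvew ukm jqs jpnv uoil

Answer: rvew
ukm
jqs
jpnv
uoil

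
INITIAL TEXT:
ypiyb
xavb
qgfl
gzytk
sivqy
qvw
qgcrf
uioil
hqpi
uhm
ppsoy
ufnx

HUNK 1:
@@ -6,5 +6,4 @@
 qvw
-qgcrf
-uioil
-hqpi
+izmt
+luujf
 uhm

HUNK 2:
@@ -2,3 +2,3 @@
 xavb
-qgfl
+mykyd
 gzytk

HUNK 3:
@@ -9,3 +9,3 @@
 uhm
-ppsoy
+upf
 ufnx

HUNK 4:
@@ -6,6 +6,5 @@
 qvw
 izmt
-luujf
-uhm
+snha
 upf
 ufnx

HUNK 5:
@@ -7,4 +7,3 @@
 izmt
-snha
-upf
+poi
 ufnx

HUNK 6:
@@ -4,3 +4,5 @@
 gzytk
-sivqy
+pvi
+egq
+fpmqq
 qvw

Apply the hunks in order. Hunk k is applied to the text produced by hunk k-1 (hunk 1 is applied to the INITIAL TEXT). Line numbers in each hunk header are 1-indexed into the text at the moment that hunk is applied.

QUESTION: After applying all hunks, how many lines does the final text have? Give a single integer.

Answer: 11

Derivation:
Hunk 1: at line 6 remove [qgcrf,uioil,hqpi] add [izmt,luujf] -> 11 lines: ypiyb xavb qgfl gzytk sivqy qvw izmt luujf uhm ppsoy ufnx
Hunk 2: at line 2 remove [qgfl] add [mykyd] -> 11 lines: ypiyb xavb mykyd gzytk sivqy qvw izmt luujf uhm ppsoy ufnx
Hunk 3: at line 9 remove [ppsoy] add [upf] -> 11 lines: ypiyb xavb mykyd gzytk sivqy qvw izmt luujf uhm upf ufnx
Hunk 4: at line 6 remove [luujf,uhm] add [snha] -> 10 lines: ypiyb xavb mykyd gzytk sivqy qvw izmt snha upf ufnx
Hunk 5: at line 7 remove [snha,upf] add [poi] -> 9 lines: ypiyb xavb mykyd gzytk sivqy qvw izmt poi ufnx
Hunk 6: at line 4 remove [sivqy] add [pvi,egq,fpmqq] -> 11 lines: ypiyb xavb mykyd gzytk pvi egq fpmqq qvw izmt poi ufnx
Final line count: 11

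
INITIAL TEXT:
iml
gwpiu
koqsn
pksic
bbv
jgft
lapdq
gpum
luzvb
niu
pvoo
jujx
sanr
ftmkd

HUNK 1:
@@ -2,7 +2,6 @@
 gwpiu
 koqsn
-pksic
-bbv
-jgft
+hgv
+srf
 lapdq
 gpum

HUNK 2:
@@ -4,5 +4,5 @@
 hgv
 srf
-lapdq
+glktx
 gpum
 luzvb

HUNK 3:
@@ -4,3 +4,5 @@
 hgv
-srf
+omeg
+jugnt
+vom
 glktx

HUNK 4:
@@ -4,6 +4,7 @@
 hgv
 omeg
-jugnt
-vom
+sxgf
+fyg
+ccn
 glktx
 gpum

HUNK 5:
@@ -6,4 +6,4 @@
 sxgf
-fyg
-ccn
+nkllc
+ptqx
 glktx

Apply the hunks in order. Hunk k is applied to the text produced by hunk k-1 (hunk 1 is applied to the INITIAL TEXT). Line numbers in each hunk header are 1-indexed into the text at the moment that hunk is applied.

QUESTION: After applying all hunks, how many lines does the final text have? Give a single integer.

Hunk 1: at line 2 remove [pksic,bbv,jgft] add [hgv,srf] -> 13 lines: iml gwpiu koqsn hgv srf lapdq gpum luzvb niu pvoo jujx sanr ftmkd
Hunk 2: at line 4 remove [lapdq] add [glktx] -> 13 lines: iml gwpiu koqsn hgv srf glktx gpum luzvb niu pvoo jujx sanr ftmkd
Hunk 3: at line 4 remove [srf] add [omeg,jugnt,vom] -> 15 lines: iml gwpiu koqsn hgv omeg jugnt vom glktx gpum luzvb niu pvoo jujx sanr ftmkd
Hunk 4: at line 4 remove [jugnt,vom] add [sxgf,fyg,ccn] -> 16 lines: iml gwpiu koqsn hgv omeg sxgf fyg ccn glktx gpum luzvb niu pvoo jujx sanr ftmkd
Hunk 5: at line 6 remove [fyg,ccn] add [nkllc,ptqx] -> 16 lines: iml gwpiu koqsn hgv omeg sxgf nkllc ptqx glktx gpum luzvb niu pvoo jujx sanr ftmkd
Final line count: 16

Answer: 16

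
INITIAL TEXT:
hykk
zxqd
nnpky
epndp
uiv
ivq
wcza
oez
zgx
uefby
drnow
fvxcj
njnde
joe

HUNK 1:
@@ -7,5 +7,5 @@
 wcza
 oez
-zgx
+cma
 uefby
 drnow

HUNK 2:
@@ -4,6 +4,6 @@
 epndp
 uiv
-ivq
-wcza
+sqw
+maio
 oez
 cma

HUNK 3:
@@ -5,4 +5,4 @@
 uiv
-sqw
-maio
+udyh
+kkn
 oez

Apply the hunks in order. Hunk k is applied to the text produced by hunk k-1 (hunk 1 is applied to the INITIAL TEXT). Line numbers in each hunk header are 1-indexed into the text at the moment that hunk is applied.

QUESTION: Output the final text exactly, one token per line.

Hunk 1: at line 7 remove [zgx] add [cma] -> 14 lines: hykk zxqd nnpky epndp uiv ivq wcza oez cma uefby drnow fvxcj njnde joe
Hunk 2: at line 4 remove [ivq,wcza] add [sqw,maio] -> 14 lines: hykk zxqd nnpky epndp uiv sqw maio oez cma uefby drnow fvxcj njnde joe
Hunk 3: at line 5 remove [sqw,maio] add [udyh,kkn] -> 14 lines: hykk zxqd nnpky epndp uiv udyh kkn oez cma uefby drnow fvxcj njnde joe

Answer: hykk
zxqd
nnpky
epndp
uiv
udyh
kkn
oez
cma
uefby
drnow
fvxcj
njnde
joe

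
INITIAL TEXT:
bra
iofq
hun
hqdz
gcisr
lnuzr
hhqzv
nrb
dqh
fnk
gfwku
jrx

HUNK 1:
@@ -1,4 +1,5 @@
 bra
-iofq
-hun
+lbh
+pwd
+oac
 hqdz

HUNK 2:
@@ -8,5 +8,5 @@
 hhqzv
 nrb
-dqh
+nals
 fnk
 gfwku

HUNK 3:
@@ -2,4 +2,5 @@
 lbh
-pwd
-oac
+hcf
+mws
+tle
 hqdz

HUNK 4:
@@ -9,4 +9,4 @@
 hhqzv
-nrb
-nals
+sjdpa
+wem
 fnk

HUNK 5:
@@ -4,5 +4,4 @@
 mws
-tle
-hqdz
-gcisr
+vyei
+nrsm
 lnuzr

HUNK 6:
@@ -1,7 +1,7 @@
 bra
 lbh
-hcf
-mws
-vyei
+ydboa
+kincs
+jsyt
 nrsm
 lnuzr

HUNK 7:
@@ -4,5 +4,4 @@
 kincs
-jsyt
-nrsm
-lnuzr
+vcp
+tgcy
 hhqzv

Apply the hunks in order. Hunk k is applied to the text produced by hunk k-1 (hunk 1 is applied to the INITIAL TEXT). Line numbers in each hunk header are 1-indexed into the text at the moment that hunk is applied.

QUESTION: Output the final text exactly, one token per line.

Hunk 1: at line 1 remove [iofq,hun] add [lbh,pwd,oac] -> 13 lines: bra lbh pwd oac hqdz gcisr lnuzr hhqzv nrb dqh fnk gfwku jrx
Hunk 2: at line 8 remove [dqh] add [nals] -> 13 lines: bra lbh pwd oac hqdz gcisr lnuzr hhqzv nrb nals fnk gfwku jrx
Hunk 3: at line 2 remove [pwd,oac] add [hcf,mws,tle] -> 14 lines: bra lbh hcf mws tle hqdz gcisr lnuzr hhqzv nrb nals fnk gfwku jrx
Hunk 4: at line 9 remove [nrb,nals] add [sjdpa,wem] -> 14 lines: bra lbh hcf mws tle hqdz gcisr lnuzr hhqzv sjdpa wem fnk gfwku jrx
Hunk 5: at line 4 remove [tle,hqdz,gcisr] add [vyei,nrsm] -> 13 lines: bra lbh hcf mws vyei nrsm lnuzr hhqzv sjdpa wem fnk gfwku jrx
Hunk 6: at line 1 remove [hcf,mws,vyei] add [ydboa,kincs,jsyt] -> 13 lines: bra lbh ydboa kincs jsyt nrsm lnuzr hhqzv sjdpa wem fnk gfwku jrx
Hunk 7: at line 4 remove [jsyt,nrsm,lnuzr] add [vcp,tgcy] -> 12 lines: bra lbh ydboa kincs vcp tgcy hhqzv sjdpa wem fnk gfwku jrx

Answer: bra
lbh
ydboa
kincs
vcp
tgcy
hhqzv
sjdpa
wem
fnk
gfwku
jrx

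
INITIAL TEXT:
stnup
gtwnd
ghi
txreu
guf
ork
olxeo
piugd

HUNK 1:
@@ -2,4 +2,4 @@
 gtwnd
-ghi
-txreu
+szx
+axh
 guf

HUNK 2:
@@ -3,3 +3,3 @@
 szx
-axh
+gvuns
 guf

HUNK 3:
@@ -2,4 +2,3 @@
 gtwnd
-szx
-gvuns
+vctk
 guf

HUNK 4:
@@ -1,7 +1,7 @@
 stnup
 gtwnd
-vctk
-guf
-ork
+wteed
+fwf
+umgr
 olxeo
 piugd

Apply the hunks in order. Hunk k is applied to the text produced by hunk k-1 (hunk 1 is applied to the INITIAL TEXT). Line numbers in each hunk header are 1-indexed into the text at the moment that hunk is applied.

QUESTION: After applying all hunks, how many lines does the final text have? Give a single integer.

Answer: 7

Derivation:
Hunk 1: at line 2 remove [ghi,txreu] add [szx,axh] -> 8 lines: stnup gtwnd szx axh guf ork olxeo piugd
Hunk 2: at line 3 remove [axh] add [gvuns] -> 8 lines: stnup gtwnd szx gvuns guf ork olxeo piugd
Hunk 3: at line 2 remove [szx,gvuns] add [vctk] -> 7 lines: stnup gtwnd vctk guf ork olxeo piugd
Hunk 4: at line 1 remove [vctk,guf,ork] add [wteed,fwf,umgr] -> 7 lines: stnup gtwnd wteed fwf umgr olxeo piugd
Final line count: 7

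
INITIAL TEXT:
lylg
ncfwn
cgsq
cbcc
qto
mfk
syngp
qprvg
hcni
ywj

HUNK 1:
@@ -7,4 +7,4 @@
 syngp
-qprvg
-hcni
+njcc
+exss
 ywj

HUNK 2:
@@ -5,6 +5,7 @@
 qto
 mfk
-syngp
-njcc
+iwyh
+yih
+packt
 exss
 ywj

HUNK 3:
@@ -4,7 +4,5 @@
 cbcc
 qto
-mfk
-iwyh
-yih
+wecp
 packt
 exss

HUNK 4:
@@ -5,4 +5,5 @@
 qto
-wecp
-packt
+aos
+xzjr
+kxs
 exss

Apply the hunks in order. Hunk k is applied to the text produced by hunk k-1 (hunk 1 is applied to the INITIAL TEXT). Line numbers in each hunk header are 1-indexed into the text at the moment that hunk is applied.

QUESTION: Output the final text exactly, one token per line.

Answer: lylg
ncfwn
cgsq
cbcc
qto
aos
xzjr
kxs
exss
ywj

Derivation:
Hunk 1: at line 7 remove [qprvg,hcni] add [njcc,exss] -> 10 lines: lylg ncfwn cgsq cbcc qto mfk syngp njcc exss ywj
Hunk 2: at line 5 remove [syngp,njcc] add [iwyh,yih,packt] -> 11 lines: lylg ncfwn cgsq cbcc qto mfk iwyh yih packt exss ywj
Hunk 3: at line 4 remove [mfk,iwyh,yih] add [wecp] -> 9 lines: lylg ncfwn cgsq cbcc qto wecp packt exss ywj
Hunk 4: at line 5 remove [wecp,packt] add [aos,xzjr,kxs] -> 10 lines: lylg ncfwn cgsq cbcc qto aos xzjr kxs exss ywj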